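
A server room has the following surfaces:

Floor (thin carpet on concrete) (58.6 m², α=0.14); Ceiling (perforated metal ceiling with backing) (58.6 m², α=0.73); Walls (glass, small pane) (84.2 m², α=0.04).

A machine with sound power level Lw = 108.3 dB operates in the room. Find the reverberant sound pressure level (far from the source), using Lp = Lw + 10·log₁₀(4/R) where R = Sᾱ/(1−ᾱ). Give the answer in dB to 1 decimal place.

95.6 dB

Σ(Sᵢαᵢ) = 58.6×0.14 + 58.6×0.73 + 84.2×0.04 = 54.350; total area S = 201.4 m².
ᾱ = 0.2699, so room constant R = A/(1−ᾱ) = 74.442 m².
Lp = Lw + 10 log₁₀(4/R) = 108.3 -12.70 = 95.6 dB.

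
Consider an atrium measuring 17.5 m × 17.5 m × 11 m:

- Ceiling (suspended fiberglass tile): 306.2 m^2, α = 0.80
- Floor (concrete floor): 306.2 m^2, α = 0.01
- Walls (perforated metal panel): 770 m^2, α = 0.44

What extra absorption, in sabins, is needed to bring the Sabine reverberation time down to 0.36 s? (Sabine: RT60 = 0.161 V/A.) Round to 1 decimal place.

919.8 sabins

Summing Sᵢαᵢ: 244.960 + 3.062 + 338.800 → A₁ = 586.822 sabins.
Target A₂ = 0.161·3368.75/0.36 = 1506.580 sabins (V = 3368.75 m³).
ΔA = A₂ − A₁ = 1506.580 − 586.822 = 919.8 sabins.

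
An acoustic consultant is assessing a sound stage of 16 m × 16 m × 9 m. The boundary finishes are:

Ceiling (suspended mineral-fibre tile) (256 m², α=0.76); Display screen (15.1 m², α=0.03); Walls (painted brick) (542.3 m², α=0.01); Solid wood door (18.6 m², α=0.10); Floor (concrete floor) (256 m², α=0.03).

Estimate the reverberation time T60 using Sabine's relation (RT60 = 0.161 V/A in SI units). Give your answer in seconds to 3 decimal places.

Summing Sᵢαᵢ: 194.560 + 0.453 + 5.423 + 1.860 + 7.680 → A = 209.976 sabins.
Volume V = 16 × 16 × 9 = 2304 m³.
RT60 = 0.161 · V / A = 0.161 × 2304 / 209.976 = 1.767 s.

1.767 sec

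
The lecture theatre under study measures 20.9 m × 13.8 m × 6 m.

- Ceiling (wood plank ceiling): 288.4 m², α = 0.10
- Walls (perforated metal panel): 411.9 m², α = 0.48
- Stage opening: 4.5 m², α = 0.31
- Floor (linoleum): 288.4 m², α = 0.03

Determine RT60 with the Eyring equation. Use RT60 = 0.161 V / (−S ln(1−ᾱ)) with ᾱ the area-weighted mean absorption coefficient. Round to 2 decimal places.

Total surface area S = 288.4 + 411.9 + 4.5 + 288.4 = 993.2 m².
Absorption A = 288.4·0.10 + 411.9·0.48 + 4.5·0.31 + 288.4·0.03 = 236.599 sabins.
Mean coefficient ᾱ = A/S = 0.2382.
−S·ln(1−ᾱ) = −993.2 × ln(1 − 0.2382) = 270.221.
V = 20.9 × 13.8 × 6 = 1730.52 m³.
T = 0.161·V/[−S·ln(1−ᾱ)] = 0.161·1730.52/270.221 = 1.03 s.

1.03 seconds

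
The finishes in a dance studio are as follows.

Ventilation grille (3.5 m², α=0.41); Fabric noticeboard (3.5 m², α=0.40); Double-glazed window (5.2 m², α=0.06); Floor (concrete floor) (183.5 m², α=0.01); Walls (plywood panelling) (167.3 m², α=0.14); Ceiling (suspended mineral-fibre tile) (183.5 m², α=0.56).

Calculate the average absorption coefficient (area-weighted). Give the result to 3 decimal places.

Total surface area S = 546.5 m².
Weighted sum Σ Sα = 131.164.
ᾱ = A/S = 0.240.

0.240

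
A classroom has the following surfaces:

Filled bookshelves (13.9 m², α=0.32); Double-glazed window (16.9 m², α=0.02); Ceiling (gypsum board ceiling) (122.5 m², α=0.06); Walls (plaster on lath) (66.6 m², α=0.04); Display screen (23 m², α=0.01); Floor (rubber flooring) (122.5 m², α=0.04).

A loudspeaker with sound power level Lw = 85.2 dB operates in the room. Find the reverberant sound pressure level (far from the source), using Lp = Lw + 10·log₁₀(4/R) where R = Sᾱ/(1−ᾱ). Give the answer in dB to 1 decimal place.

A = 19.930 sabins; S = 365.4 m².
ᾱ = 0.0545, so room constant R = A/(1−ᾱ) = 21.079 m².
Lp = 85.2 + 10·log₁₀(4/21.079) = 85.2 + (-7.22) = 78.0 dB.

78.0 dB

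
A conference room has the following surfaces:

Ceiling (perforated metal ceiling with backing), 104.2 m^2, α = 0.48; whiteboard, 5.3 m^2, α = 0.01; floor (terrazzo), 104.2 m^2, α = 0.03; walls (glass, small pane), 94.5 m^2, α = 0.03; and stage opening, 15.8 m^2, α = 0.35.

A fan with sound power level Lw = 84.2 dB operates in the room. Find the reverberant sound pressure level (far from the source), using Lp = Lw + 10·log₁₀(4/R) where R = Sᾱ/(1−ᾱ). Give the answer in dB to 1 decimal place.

Σ(Sᵢαᵢ) = 104.2×0.48 + 5.3×0.01 + 104.2×0.03 + 94.5×0.03 + 15.8×0.35 = 61.560; total area S = 324.0 m^2.
ᾱ = 0.1900, so room constant R = A/(1−ᾱ) = 76.000 m^2.
Lp = 84.2 + 10·log₁₀(4/76.000) = 84.2 + (-12.79) = 71.4 dB.

71.4 dB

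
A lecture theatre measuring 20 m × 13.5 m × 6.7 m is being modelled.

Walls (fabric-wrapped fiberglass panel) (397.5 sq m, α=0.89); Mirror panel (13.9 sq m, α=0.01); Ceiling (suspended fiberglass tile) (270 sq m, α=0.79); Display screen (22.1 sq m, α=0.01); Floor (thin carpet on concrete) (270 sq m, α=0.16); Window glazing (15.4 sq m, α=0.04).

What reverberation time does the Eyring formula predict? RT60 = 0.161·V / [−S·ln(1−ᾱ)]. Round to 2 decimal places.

0.31 s

S = Σ Sᵢ = 988.9 sq m.
Absorption A = 397.5×0.89 + 13.9×0.01 + 270×0.79 + 22.1×0.01 + 270×0.16 + 15.4×0.04 = 611.251 sabins.
Mean coefficient ᾱ = A/S = 0.6181.
−S·ln(1−ᾱ) = −988.9 × ln(1 − 0.6181) = 951.912.
V = 20 × 13.5 × 6.7 = 1809 m³.
T = 0.161·V/[−S·ln(1−ᾱ)] = 0.161·1809/951.912 = 0.31 s.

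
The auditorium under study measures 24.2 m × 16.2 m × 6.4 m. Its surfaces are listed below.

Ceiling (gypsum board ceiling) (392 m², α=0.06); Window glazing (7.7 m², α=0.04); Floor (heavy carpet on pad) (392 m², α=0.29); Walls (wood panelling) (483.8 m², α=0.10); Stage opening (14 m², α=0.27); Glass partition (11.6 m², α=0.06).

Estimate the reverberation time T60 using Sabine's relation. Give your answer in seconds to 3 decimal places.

Equivalent absorption area: A = 392*0.06 + 7.7*0.04 + 392*0.29 + 483.8*0.10 + 14*0.27 + 11.6*0.06 = 190.364 m².
Room volume: 2509.056 m³.
RT60 = 0.161 · V / A = 0.161 × 2509.056 / 190.364 = 2.122 s.

2.122 seconds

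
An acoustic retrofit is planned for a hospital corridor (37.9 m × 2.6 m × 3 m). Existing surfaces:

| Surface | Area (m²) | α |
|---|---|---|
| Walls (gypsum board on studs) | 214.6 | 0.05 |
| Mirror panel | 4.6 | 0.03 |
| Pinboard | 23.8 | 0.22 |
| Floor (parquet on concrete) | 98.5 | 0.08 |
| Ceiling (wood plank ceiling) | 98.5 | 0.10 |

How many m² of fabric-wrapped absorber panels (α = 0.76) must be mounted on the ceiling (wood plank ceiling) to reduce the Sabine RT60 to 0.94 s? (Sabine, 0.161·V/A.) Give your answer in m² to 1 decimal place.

Equivalent absorption area: A₁ = 214.6*0.05 + 4.6*0.03 + 23.8*0.22 + 98.5*0.08 + 98.5*0.10 = 33.834 m².
Required A₂ = 0.161·295.62/0.94 = 50.633 sabins.
Absorption to add: 50.633 − 33.834 = 16.799 sabins.
Each m² of panel replacing the ceiling (wood plank ceiling) adds (0.76 − 0.10) = 0.66 sabins.
Panel area = 16.799 / 0.66 = 25.5 m².

25.5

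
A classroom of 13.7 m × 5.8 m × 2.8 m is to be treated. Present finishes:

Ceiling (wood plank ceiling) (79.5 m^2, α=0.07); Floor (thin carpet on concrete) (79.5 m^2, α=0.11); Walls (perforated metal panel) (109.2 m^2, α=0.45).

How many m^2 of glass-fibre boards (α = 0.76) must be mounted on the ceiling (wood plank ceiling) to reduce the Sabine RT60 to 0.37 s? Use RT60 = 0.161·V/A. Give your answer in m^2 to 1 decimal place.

A₁ = Σ Sᵢαᵢ = 79.5·0.07 + 79.5·0.11 + 109.2·0.45 = 63.450 sabins.
Required A₂ = 0.161·222.488/0.37 = 96.812 sabins.
Absorption to add: 96.812 − 63.450 = 33.362 sabins.
Net gain per m^2: Δα = 0.76 − 0.07 = 0.69.
Area = ΔA/Δα = 33.362/0.69 = 48.4 m^2.

48.4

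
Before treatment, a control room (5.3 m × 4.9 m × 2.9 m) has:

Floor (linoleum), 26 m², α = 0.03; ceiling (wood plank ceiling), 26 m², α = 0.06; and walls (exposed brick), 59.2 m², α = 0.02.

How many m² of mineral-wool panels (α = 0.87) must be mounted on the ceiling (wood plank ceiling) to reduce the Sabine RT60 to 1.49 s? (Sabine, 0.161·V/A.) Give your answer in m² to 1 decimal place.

A₁ = Σ Sᵢαᵢ = 26·0.03 + 26·0.06 + 59.2·0.02 = 3.524 sabins.
Required A₂ = 0.161·75.313/1.49 = 8.138 sabins.
Absorption to add: 8.138 − 3.524 = 4.614 sabins.
Net gain per m²: Δα = 0.87 − 0.06 = 0.81.
Area = ΔA/Δα = 4.614/0.81 = 5.7 m².

5.7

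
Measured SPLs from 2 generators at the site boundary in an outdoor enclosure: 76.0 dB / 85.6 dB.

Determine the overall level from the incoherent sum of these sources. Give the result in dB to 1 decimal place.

86.1 dB

Σ 10^(Lᵢ/10) = 4.029e+08.
L_total = 10·log₁₀(4.029e+08) = 86.1 dB.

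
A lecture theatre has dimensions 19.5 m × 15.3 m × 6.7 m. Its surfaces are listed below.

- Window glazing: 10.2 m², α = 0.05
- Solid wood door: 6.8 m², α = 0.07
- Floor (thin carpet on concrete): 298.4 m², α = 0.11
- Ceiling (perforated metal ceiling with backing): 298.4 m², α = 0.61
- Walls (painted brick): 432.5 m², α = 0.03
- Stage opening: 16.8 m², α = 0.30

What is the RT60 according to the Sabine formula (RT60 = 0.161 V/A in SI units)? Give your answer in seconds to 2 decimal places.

Summing Sᵢαᵢ: 0.510 + 0.476 + 32.824 + 182.024 + 12.975 + 5.040 → A = 233.849 sabins.
V = 19.5·15.3·6.7 = 1998.945 m³.
RT60 = 0.161 · V / A = 0.161 × 1998.945 / 233.849 = 1.38 s.

1.38 s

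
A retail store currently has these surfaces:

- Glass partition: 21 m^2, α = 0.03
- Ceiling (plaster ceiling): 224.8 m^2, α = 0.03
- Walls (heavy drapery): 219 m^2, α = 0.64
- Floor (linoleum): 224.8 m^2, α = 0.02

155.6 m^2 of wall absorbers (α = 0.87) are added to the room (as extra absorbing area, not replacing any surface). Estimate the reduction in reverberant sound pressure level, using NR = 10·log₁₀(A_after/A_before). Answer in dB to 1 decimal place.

2.8 dB

Equivalent absorption area: A_before = 21·0.03 + 224.8·0.03 + 219·0.64 + 224.8·0.02 = 152.030 m^2.
Treatment contributes 155.6·0.87 = 135.372 sabins.
A_after = 152.030 + 135.372 = 287.402 sabins.
Reduction = 10 log₁₀(A_after/A_before) = 10 log₁₀(1.8904) = 2.8 dB.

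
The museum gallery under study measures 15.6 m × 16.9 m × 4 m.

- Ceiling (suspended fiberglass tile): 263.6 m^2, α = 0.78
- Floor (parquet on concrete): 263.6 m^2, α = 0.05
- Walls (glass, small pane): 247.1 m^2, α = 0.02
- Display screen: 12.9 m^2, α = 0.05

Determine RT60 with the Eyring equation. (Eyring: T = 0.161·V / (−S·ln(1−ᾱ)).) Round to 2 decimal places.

S = Σ Sᵢ = 787.2 m^2.
Σ(Sᵢαᵢ) = 263.6·0.78 + 263.6·0.05 + 247.1·0.02 + 12.9·0.05 = 224.375.
Mean coefficient ᾱ = A/S = 0.2850.
Eyring denominator: −S ln(1−ᾱ) = 264.084.
V = 15.6 × 16.9 × 4 = 1054.56 m³.
RT60 = 0.161 × 1054.56 / 264.084 = 0.64 s.

0.64 s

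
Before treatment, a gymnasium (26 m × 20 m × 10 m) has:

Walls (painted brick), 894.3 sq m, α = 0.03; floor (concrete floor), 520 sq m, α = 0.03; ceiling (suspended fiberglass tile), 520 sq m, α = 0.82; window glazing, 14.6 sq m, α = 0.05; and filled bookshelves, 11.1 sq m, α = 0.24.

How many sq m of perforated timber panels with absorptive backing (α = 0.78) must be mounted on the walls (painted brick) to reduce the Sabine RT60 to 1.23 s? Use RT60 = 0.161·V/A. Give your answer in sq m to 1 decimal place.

Summing Sᵢαᵢ: 26.829 + 15.600 + 426.400 + 0.730 + 2.664 → A₁ = 472.223 sabins.
Required A₂ = 0.161·5200/1.23 = 680.650 sabins.
Absorption to add: 680.650 − 472.223 = 208.427 sabins.
Net gain per sq m: Δα = 0.78 − 0.03 = 0.75.
Panel area = 208.427 / 0.75 = 277.9 sq m.

277.9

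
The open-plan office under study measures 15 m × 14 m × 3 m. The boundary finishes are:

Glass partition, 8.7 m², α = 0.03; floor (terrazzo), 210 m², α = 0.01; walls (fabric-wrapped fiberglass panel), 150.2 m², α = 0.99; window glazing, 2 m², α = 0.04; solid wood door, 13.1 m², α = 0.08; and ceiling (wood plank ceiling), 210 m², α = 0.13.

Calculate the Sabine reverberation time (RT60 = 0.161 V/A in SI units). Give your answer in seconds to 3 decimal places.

0.565 sec

Equivalent absorption area: A = 8.7·0.03 + 210·0.01 + 150.2·0.99 + 2·0.04 + 13.1·0.08 + 210·0.13 = 179.487 m².
Volume V = 15 × 14 × 3 = 630 m³.
Sabine: RT60 = 0.161 × 630 / 179.487 = 0.565 s.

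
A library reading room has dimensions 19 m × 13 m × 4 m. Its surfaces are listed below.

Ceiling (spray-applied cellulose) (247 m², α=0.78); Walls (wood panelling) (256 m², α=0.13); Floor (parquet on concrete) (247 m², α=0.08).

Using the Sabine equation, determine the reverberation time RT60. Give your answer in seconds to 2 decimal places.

A = Σ Sᵢαᵢ = 247*0.78 + 256*0.13 + 247*0.08 = 245.700 sabins.
Room volume: 988 m³.
RT60 = 0.161 · V / A = 0.161 × 988 / 245.700 = 0.65 s.

0.65 s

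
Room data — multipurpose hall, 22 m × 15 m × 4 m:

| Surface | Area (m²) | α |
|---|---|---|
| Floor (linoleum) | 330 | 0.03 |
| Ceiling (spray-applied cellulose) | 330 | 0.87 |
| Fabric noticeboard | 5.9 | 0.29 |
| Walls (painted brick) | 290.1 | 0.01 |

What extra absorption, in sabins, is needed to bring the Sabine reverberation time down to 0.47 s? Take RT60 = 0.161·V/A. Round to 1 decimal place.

Summing Sᵢαᵢ: 9.900 + 287.100 + 1.711 + 2.901 → A₁ = 301.612 sabins.
For T = 0.47 s, need A₂ = 0.161·V/T = 0.161·1320/0.47 = 452.170 sabins.
Shortfall: 452.170 − 301.612 = 150.6 sabins.

150.6 sabins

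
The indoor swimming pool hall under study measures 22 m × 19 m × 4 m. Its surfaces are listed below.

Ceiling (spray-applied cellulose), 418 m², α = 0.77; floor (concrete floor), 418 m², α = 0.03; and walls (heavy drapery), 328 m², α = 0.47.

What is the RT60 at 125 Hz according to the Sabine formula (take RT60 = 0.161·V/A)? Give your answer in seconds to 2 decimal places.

0.55 seconds

A = Σ Sᵢαᵢ = 418*0.77 + 418*0.03 + 328*0.47 = 488.560 sabins.
V = 22·19·4 = 1672 m³.
Sabine: RT60 = 0.161 × 1672 / 488.560 = 0.55 s.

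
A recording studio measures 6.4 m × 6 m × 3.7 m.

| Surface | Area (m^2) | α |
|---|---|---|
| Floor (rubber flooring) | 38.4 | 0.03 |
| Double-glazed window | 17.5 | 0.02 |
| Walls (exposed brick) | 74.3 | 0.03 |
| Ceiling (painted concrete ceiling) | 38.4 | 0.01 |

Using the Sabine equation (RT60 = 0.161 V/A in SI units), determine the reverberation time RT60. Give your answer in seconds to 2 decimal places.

5.56 s

A = Σ Sᵢαᵢ = 38.4·0.03 + 17.5·0.02 + 74.3·0.03 + 38.4·0.01 = 4.115 sabins.
V = 6.4·6·3.7 = 142.08 m³.
T = 0.161 V/A = 0.161·142.08/4.115 = 5.56 s.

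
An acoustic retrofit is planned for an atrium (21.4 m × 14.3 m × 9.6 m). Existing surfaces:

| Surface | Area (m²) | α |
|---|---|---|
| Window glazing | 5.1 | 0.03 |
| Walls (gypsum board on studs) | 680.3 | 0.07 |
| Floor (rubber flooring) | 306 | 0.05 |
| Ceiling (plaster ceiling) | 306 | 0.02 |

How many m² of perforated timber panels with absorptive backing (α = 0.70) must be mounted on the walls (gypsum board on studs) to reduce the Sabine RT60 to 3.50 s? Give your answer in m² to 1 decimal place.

Total absorption A₁ = 5.1×0.03 + 680.3×0.07 + 306×0.05 + 306×0.02
  = 0.153 + 47.621 + 15.300 + 6.120 = 69.194 m² sabins.
Required A₂ = 0.161·2937.792/3.50 = 135.138 sabins.
ΔA needed = 135.138 − 69.194 = 65.944 sabins.
Each m² of panel replacing the walls (gypsum board on studs) adds (0.70 − 0.07) = 0.63 sabins.
Area = ΔA/Δα = 65.944/0.63 = 104.7 m².

104.7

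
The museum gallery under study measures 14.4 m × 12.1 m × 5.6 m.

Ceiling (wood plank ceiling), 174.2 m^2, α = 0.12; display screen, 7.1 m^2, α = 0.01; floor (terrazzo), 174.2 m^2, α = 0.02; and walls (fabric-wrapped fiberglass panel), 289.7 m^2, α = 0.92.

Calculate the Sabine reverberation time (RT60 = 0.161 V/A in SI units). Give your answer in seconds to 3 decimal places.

Summing Sᵢαᵢ: 20.904 + 0.071 + 3.484 + 266.524 → A = 290.983 sabins.
Volume V = 14.4 × 12.1 × 5.6 = 975.744 m³.
Sabine: RT60 = 0.161 × 975.744 / 290.983 = 0.540 s.

0.540 s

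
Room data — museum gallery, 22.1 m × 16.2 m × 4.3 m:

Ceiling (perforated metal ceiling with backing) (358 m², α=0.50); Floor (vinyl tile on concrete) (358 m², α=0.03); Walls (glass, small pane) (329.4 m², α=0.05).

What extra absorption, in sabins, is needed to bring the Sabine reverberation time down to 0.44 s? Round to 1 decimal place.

Summing Sᵢαᵢ: 179.000 + 10.740 + 16.470 → A₁ = 206.210 sabins.
Target A₂ = 0.161·1539.486/0.44 = 563.312 sabins (V = 1539.486 m³).
ΔA = A₂ − A₁ = 563.312 − 206.210 = 357.1 sabins.

357.1 sabins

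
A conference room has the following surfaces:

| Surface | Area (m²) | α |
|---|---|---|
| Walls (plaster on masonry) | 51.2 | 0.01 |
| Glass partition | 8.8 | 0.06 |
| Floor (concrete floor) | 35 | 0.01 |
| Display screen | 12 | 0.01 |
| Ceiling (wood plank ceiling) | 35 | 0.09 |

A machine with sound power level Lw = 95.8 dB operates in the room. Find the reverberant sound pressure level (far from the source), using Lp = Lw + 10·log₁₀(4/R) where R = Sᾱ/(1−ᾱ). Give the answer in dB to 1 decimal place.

95.0 dB

A = 4.660 sabins; S = 142.0 m².
ᾱ = 0.0328, so room constant R = A/(1−ᾱ) = 4.818 m².
Lp = Lw + 10 log₁₀(4/R) = 95.8 -0.81 = 95.0 dB.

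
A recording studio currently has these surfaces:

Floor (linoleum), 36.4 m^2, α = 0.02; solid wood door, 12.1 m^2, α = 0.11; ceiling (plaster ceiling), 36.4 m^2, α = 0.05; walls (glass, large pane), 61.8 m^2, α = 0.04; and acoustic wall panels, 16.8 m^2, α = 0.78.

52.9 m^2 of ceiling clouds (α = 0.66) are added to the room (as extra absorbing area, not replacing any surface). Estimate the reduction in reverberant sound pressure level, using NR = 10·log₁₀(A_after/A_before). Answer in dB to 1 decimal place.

4.5 dB

Equivalent absorption area: A_before = 36.4*0.02 + 12.1*0.11 + 36.4*0.05 + 61.8*0.04 + 16.8*0.78 = 19.455 m^2.
Treatment contributes 52.9·0.66 = 34.914 sabins.
New total A_after = 54.369 sabins.
NR = 10·log₁₀(54.369/19.455) = 4.5 dB.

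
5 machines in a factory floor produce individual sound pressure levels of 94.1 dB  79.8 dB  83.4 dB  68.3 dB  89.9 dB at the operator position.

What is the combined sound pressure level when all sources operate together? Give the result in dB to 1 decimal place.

Converting to relative power and adding: 10^(94.1/10) + 10^(79.8/10) + 10^(83.4/10) + 10^(68.3/10) + 10^(89.9/10) = 3.869e+09.
Back to dB: 10·log₁₀ Σ = 95.9 dB.

95.9 dB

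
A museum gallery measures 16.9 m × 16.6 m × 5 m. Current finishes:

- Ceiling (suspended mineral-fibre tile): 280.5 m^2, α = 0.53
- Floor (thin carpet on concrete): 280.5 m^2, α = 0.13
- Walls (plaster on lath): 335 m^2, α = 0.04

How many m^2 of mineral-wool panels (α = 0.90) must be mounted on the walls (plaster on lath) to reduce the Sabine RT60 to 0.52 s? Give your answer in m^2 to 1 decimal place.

A₁ = Σ Sᵢαᵢ = 280.5·0.53 + 280.5·0.13 + 335·0.04 = 198.530 sabins.
V = 1402.7 m³. Target absorption A₂ = 0.161 × 1402.7 / 0.52 = 434.298 sabins.
Absorption to add: 434.298 − 198.530 = 235.767 sabins.
Net gain per m^2: Δα = 0.90 − 0.04 = 0.86.
Area = ΔA/Δα = 235.767/0.86 = 274.1 m^2.

274.1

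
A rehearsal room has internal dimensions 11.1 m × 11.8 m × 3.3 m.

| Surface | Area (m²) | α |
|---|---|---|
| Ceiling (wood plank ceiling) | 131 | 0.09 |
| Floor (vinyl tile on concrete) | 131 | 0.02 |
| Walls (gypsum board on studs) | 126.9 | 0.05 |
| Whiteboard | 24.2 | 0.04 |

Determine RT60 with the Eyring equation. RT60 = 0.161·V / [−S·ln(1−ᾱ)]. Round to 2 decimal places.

3.12 seconds

S = Σ Sᵢ = 413.1 m².
Absorption A = 131·0.09 + 131·0.02 + 126.9·0.05 + 24.2·0.04 = 21.723 sabins.
ᾱ = 21.723 / 413.1 = 0.0526.
−S·ln(1−ᾱ) = −413.1 × ln(1 − 0.0526) = 22.321.
V = 11.1 × 11.8 × 3.3 = 432.234 m³.
T = 0.161·V/[−S·ln(1−ᾱ)] = 0.161·432.234/22.321 = 3.12 s.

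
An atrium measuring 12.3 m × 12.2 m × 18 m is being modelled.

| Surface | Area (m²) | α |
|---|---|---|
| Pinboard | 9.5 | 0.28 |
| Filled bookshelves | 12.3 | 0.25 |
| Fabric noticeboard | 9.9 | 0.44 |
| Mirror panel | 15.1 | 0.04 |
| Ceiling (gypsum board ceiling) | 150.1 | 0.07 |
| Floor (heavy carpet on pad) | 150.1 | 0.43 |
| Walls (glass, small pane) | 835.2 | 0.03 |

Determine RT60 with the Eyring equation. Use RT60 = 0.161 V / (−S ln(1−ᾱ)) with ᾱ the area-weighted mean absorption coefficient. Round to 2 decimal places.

3.74 sec

Total surface area S = 9.5 + 12.3 + 9.9 + 15.1 + 150.1 + 150.1 + 835.2 = 1182.2 m².
Absorption A = 9.5×0.28 + 12.3×0.25 + 9.9×0.44 + 15.1×0.04 + 150.1×0.07 + 150.1×0.43 + 835.2×0.03 = 110.801 sabins.
ᾱ = 110.801 / 1182.2 = 0.0937.
Eyring denominator: −S ln(1−ᾱ) = 116.311.
V = 12.3 × 12.2 × 18 = 2701.08 m³.
T = 0.161·V/[−S·ln(1−ᾱ)] = 0.161·2701.08/116.311 = 3.74 s.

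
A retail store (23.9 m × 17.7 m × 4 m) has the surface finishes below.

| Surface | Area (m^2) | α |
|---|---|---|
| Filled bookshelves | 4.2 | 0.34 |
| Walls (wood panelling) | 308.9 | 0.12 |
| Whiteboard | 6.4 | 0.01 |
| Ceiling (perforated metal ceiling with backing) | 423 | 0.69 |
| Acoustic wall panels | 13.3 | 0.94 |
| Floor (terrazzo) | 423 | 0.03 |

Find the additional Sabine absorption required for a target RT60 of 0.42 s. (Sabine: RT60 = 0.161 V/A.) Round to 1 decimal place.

293.0 sabins

Equivalent absorption area: A₁ = 4.2*0.34 + 308.9*0.12 + 6.4*0.01 + 423*0.69 + 13.3*0.94 + 423*0.03 = 355.622 m^2.
V = 1692.12 m³. Required absorption A₂ = 0.161 × 1692.12 / 0.42 = 648.646 sabins.
Shortfall: 648.646 − 355.622 = 293.0 sabins.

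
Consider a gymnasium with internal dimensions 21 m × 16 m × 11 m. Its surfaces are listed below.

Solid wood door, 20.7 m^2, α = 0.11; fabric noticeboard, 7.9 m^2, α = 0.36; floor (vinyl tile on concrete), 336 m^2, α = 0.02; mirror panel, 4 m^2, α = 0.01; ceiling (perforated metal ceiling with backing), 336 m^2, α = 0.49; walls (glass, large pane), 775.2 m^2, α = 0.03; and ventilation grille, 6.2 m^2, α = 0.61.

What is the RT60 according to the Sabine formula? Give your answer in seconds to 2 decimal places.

Equivalent absorption area: A = 20.7*0.11 + 7.9*0.36 + 336*0.02 + 4*0.01 + 336*0.49 + 775.2*0.03 + 6.2*0.61 = 203.559 m^2.
Room volume: 3696 m³.
Sabine: RT60 = 0.161 × 3696 / 203.559 = 2.92 s.

2.92 seconds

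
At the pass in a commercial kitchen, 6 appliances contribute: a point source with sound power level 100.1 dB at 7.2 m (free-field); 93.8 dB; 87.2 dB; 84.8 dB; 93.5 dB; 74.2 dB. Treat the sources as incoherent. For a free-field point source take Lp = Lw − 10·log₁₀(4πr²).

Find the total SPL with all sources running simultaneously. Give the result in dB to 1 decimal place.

97.4 dB

Source at 7.2 m: Lp = 100.1 − 10·log₁₀(4π·7.2²) = 100.1 − 10·log₁₀(651.441) = 72.0 dB.
Sum in the linear (power) domain: Σ 10^(Lᵢ/10) = 10^(72.0/10) + 10^(93.8/10) + 10^(87.2/10) + 10^(84.8/10) + 10^(93.5/10) + 10^(74.2/10) = 5.507e+09.
Back to dB: 10·log₁₀ Σ = 97.4 dB.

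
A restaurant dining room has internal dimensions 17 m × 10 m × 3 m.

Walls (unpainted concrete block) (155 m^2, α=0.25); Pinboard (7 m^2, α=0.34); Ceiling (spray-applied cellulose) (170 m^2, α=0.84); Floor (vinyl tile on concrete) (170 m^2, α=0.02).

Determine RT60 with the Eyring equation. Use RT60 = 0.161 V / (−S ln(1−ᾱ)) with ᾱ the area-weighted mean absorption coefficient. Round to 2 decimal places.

0.35 sec

S = Σ Sᵢ = 502.0 m^2.
Absorption A = 155×0.25 + 7×0.34 + 170×0.84 + 170×0.02 = 187.330 sabins.
ᾱ = 187.330 / 502.0 = 0.3732.
Eyring denominator: −S ln(1−ᾱ) = 234.498.
V = 17 × 10 × 3 = 510 m³.
RT60 = 0.161 × 510 / 234.498 = 0.35 s.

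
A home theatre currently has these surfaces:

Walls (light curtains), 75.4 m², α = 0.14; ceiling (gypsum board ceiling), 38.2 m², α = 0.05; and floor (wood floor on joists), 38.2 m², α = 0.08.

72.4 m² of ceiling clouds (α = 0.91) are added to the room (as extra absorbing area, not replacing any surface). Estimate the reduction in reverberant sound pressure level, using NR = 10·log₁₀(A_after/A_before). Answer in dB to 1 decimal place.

7.2 dB

Summing Sᵢαᵢ: 10.556 + 1.910 + 3.056 → A_before = 15.522 sabins.
Treatment contributes 72.4·0.91 = 65.884 sabins.
A_after = 15.522 + 65.884 = 81.406 sabins.
NR = 10·log₁₀(81.406/15.522) = 7.2 dB.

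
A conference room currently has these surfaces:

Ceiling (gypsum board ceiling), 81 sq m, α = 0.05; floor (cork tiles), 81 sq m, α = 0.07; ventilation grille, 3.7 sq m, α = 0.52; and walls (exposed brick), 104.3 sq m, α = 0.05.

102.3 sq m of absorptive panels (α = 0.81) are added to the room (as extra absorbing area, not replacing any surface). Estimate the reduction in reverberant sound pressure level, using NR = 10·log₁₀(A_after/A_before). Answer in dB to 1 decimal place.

A_before = Σ Sᵢαᵢ = 81·0.05 + 81·0.07 + 3.7·0.52 + 104.3·0.05 = 16.859 sabins.
Added absorption = 102.3 × 0.81 = 82.863 sabins.
A_after = 16.859 + 82.863 = 99.722 sabins.
Reduction = 10 log₁₀(A_after/A_before) = 10 log₁₀(5.9151) = 7.7 dB.

7.7 dB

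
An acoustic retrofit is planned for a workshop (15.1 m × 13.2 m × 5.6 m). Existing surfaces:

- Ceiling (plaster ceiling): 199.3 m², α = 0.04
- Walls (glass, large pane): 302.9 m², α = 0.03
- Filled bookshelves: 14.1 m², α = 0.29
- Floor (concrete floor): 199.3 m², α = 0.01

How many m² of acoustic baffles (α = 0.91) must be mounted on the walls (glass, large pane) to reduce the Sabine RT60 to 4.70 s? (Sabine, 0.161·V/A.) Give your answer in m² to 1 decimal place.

17.2

A₁ = Σ Sᵢαᵢ = 199.3*0.04 + 302.9*0.03 + 14.1*0.29 + 199.3*0.01 = 23.141 sabins.
Required A₂ = 0.161·1116.192/4.70 = 38.236 sabins.
ΔA needed = 38.236 − 23.141 = 15.095 sabins.
Each m² of panel replacing the walls (glass, large pane) adds (0.91 − 0.03) = 0.88 sabins.
Panel area = 15.095 / 0.88 = 17.2 m².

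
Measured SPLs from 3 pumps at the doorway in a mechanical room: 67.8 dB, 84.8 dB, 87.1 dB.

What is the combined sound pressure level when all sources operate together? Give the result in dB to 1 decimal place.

89.1 dB

Sum in the linear (power) domain: Σ 10^(Lᵢ/10) = 10^(67.8/10) + 10^(84.8/10) + 10^(87.1/10) = 8.209e+08.
Combined level = 10 log₁₀(8.209e+08) = 89.1 dB.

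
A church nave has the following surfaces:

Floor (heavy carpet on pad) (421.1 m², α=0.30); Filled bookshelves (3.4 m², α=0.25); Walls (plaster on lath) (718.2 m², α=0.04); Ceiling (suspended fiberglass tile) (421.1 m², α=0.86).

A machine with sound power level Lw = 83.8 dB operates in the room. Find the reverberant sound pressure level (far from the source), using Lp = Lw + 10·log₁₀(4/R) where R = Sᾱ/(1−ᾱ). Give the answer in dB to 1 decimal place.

A = 518.054 sabins; S = 1563.8 m².
ᾱ = 518.054/1563.8 = 0.3313; R = Sᾱ/(1−ᾱ) = 518.054/(1−0.3313) = 774.718 m².
Lp = Lw + 10 log₁₀(4/R) = 83.8 -22.87 = 60.9 dB.

60.9 dB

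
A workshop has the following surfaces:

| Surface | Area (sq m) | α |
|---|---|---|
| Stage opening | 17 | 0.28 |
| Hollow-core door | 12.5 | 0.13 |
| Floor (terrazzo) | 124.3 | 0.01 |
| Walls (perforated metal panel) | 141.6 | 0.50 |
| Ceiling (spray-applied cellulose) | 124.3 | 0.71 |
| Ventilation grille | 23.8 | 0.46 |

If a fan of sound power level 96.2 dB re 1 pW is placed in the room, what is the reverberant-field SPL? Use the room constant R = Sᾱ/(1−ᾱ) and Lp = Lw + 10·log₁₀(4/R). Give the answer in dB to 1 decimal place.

77.5 dB

Σ(Sᵢαᵢ) = 17·0.28 + 12.5·0.13 + 124.3·0.01 + 141.6·0.50 + 124.3·0.71 + 23.8·0.46 = 177.629; total area S = 443.5 sq m.
ᾱ = 0.4005, so room constant R = A/(1−ᾱ) = 296.295 sq m.
Lp = 96.2 + 10·log₁₀(4/296.295) = 96.2 + (-18.70) = 77.5 dB.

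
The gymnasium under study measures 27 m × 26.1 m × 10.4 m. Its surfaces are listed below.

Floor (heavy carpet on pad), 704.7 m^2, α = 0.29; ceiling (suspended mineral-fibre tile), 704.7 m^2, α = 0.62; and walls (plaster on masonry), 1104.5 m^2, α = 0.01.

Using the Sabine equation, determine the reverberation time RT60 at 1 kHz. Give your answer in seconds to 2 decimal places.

A = Σ Sᵢαᵢ = 704.7·0.29 + 704.7·0.62 + 1104.5·0.01 = 652.322 sabins.
Volume V = 27 × 26.1 × 10.4 = 7328.88 m³.
Sabine: RT60 = 0.161 × 7328.88 / 652.322 = 1.81 s.

1.81 seconds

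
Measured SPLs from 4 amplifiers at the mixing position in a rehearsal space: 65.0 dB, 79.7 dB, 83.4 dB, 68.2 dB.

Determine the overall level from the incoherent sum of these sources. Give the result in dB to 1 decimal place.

Sum in the linear (power) domain: Σ 10^(Lᵢ/10) = 10^(65.0/10) + 10^(79.7/10) + 10^(83.4/10) + 10^(68.2/10) = 3.219e+08.
Back to dB: 10·log₁₀ Σ = 85.1 dB.

85.1 dB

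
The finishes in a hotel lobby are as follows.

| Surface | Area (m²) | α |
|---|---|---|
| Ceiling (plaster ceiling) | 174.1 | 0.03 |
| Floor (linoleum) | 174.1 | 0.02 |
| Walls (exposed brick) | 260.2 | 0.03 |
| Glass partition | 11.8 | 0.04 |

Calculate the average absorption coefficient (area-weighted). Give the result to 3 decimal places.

S = Σ Sᵢ = 174.1 + 174.1 + 260.2 + 11.8 = 620.2 m².
A = 174.1*0.03 + 174.1*0.02 + 260.2*0.03 + 11.8*0.04 = 16.983 sabins.
ᾱ = 16.983 / 620.2 = 0.027.

0.027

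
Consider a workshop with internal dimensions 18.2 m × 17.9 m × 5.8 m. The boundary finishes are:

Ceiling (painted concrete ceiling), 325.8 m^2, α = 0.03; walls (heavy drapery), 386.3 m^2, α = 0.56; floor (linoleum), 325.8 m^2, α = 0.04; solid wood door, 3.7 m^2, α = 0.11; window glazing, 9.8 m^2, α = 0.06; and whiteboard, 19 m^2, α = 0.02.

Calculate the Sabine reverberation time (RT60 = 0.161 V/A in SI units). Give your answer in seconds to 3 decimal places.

1.265 sec

A = Σ Sᵢαᵢ = 325.8×0.03 + 386.3×0.56 + 325.8×0.04 + 3.7×0.11 + 9.8×0.06 + 19×0.02 = 240.509 sabins.
Room volume: 1889.524 m³.
Sabine: RT60 = 0.161 × 1889.524 / 240.509 = 1.265 s.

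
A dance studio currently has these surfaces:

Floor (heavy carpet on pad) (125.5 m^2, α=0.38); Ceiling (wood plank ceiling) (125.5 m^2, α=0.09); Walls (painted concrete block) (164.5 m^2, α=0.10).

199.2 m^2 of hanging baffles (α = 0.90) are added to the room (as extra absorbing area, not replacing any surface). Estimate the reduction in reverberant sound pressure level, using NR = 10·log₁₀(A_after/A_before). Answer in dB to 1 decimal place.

Total absorption A_before = 125.5*0.38 + 125.5*0.09 + 164.5*0.10
  = 47.690 + 11.295 + 16.450 = 75.435 m^2 sabins.
Treatment contributes 199.2·0.90 = 179.280 sabins.
New total A_after = 254.715 sabins.
NR = 10·log₁₀(254.715/75.435) = 5.3 dB.

5.3 dB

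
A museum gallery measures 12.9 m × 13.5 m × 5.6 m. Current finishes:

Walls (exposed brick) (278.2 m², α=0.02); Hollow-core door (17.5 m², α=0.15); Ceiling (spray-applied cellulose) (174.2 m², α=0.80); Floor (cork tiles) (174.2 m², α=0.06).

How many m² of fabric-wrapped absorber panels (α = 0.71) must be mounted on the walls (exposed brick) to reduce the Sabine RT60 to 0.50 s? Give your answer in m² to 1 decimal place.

226.1

Summing Sᵢαᵢ: 5.564 + 2.625 + 139.360 + 10.452 → A₁ = 158.001 sabins.
Required A₂ = 0.161·975.24/0.50 = 314.027 sabins.
ΔA needed = 314.027 − 158.001 = 156.026 sabins.
Net gain per m²: Δα = 0.71 − 0.02 = 0.69.
Area = ΔA/Δα = 156.026/0.69 = 226.1 m².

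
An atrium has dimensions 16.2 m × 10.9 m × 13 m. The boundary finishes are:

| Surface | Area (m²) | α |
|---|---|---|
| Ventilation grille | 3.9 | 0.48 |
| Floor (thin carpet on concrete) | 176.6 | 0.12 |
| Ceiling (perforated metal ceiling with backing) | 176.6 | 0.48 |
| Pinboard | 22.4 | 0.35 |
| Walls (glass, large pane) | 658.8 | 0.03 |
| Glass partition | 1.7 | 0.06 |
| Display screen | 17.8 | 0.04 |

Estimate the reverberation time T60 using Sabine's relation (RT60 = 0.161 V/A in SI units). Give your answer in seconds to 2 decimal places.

2.71 s

Summing Sᵢαᵢ: 1.872 + 21.192 + 84.768 + 7.840 + 19.764 + 0.102 + 0.712 → A = 136.250 sabins.
V = 16.2·10.9·13 = 2295.54 m³.
RT60 = 0.161 · V / A = 0.161 × 2295.54 / 136.250 = 2.71 s.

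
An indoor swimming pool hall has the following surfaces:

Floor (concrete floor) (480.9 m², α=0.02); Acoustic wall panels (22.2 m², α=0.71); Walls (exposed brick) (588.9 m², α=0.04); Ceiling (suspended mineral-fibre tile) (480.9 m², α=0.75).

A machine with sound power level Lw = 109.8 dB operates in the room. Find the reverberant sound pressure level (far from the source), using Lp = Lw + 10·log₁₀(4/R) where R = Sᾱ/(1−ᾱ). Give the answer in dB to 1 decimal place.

Σ(Sᵢαᵢ) = 480.9×0.02 + 22.2×0.71 + 588.9×0.04 + 480.9×0.75 = 409.611; total area S = 1572.9 m².
ᾱ = 409.611/1572.9 = 0.2604; R = Sᾱ/(1−ᾱ) = 409.611/(1−0.2604) = 553.828 m².
Lp = 109.8 + 10·log₁₀(4/553.828) = 109.8 + (-21.41) = 88.4 dB.

88.4 dB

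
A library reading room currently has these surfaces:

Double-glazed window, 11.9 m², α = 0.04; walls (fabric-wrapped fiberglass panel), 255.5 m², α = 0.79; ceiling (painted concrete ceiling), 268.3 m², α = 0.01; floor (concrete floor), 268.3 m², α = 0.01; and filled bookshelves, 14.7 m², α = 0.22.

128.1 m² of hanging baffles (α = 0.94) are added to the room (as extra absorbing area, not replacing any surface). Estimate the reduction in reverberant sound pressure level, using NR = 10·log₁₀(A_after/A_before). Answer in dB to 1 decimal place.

A_before = Σ Sᵢαᵢ = 11.9*0.04 + 255.5*0.79 + 268.3*0.01 + 268.3*0.01 + 14.7*0.22 = 210.921 sabins.
Added absorption = 128.1 × 0.94 = 120.414 sabins.
A_after = 210.921 + 120.414 = 331.335 sabins.
Reduction = 10 log₁₀(A_after/A_before) = 10 log₁₀(1.5709) = 2.0 dB.

2.0 dB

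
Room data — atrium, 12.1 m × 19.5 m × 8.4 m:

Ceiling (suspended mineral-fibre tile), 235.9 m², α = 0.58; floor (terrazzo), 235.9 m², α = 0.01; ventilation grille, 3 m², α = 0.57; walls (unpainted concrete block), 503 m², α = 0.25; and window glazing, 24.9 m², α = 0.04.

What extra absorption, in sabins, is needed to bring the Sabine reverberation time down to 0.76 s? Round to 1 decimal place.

Total absorption A₁ = 235.9*0.58 + 235.9*0.01 + 3*0.57 + 503*0.25 + 24.9*0.04
  = 136.822 + 2.359 + 1.710 + 125.750 + 0.996 = 267.637 m² sabins.
For T = 0.76 s, need A₂ = 0.161·V/T = 0.161·1981.98/0.76 = 419.867 sabins.
Shortfall: 419.867 − 267.637 = 152.2 sabins.

152.2 sabins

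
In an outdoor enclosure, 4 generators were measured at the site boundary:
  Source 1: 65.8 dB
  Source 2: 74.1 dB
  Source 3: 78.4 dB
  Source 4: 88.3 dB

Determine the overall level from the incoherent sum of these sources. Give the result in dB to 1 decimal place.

Sum in the linear (power) domain: Σ 10^(Lᵢ/10) = 10^(65.8/10) + 10^(74.1/10) + 10^(78.4/10) + 10^(88.3/10) = 7.748e+08.
Back to dB: 10·log₁₀ Σ = 88.9 dB.

88.9 dB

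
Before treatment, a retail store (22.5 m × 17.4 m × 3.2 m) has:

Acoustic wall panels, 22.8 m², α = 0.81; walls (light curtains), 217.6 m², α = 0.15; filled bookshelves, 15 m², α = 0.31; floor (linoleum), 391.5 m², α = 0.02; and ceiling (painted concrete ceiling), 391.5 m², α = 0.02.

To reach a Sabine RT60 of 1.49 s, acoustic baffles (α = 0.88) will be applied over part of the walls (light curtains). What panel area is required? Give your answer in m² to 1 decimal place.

87.6

Summing Sᵢαᵢ: 18.468 + 32.640 + 4.650 + 7.830 + 7.830 → A₁ = 71.418 sabins.
V = 1252.8 m³. Target absorption A₂ = 0.161 × 1252.8 / 1.49 = 135.370 sabins.
Absorption to add: 135.370 − 71.418 = 63.952 sabins.
Each m² of panel replacing the walls (light curtains) adds (0.88 − 0.15) = 0.73 sabins.
Area = ΔA/Δα = 63.952/0.73 = 87.6 m².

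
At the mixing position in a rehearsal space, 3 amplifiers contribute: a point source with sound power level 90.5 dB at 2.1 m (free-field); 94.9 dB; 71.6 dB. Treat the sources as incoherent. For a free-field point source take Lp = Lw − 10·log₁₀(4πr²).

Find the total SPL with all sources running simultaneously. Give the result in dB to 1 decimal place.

94.9 dB

Source at 2.1 m: Lp = 90.5 − 10·log₁₀(4π·2.1²) = 90.5 − 10·log₁₀(55.418) = 73.1 dB.
Sum in the linear (power) domain: Σ 10^(Lᵢ/10) = 10^(73.1/10) + 10^(94.9/10) + 10^(71.6/10) = 3.125e+09.
Combined level = 10 log₁₀(3.125e+09) = 94.9 dB.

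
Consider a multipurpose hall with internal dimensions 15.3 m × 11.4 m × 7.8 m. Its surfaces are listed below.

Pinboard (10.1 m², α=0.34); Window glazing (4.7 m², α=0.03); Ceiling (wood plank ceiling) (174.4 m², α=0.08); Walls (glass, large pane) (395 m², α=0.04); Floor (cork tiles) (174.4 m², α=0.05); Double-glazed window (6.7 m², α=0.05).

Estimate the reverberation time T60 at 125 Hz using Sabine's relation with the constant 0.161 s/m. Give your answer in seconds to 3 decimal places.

Total absorption A = 10.1*0.34 + 4.7*0.03 + 174.4*0.08 + 395*0.04 + 174.4*0.05 + 6.7*0.05
  = 3.434 + 0.141 + 13.952 + 15.800 + 8.720 + 0.335 = 42.382 m² sabins.
Room volume: 1360.476 m³.
T = 0.161 V/A = 0.161·1360.476/42.382 = 5.168 s.

5.168 sec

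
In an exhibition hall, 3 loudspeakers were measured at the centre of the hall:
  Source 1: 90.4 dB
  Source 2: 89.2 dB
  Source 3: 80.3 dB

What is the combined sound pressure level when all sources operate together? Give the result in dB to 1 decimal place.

93.1 dB

Sum in the linear (power) domain: Σ 10^(Lᵢ/10) = 10^(90.4/10) + 10^(89.2/10) + 10^(80.3/10) = 2.035e+09.
Combined level = 10 log₁₀(2.035e+09) = 93.1 dB.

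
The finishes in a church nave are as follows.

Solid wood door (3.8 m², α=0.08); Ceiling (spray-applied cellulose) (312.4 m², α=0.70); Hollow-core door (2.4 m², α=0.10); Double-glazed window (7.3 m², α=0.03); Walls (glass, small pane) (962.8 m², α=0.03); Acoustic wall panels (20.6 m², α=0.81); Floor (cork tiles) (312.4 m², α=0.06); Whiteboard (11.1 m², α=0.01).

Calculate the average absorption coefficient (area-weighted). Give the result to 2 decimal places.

0.17

Total surface area S = 1632.8 m².
Σ(Sᵢαᵢ) = 3.8×0.08 + 312.4×0.70 + 2.4×0.10 + 7.3×0.03 + 962.8×0.03 + 20.6×0.81 + 312.4×0.06 + 11.1×0.01 = 283.868.
ᾱ = A/S = 0.17.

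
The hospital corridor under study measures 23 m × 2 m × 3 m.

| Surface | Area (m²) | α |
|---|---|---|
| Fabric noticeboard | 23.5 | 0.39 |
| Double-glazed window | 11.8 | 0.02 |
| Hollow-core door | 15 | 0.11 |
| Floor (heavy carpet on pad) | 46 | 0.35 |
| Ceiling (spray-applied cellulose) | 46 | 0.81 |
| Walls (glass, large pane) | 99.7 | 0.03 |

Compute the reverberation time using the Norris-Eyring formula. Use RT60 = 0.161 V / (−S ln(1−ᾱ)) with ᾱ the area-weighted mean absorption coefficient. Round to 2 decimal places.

0.28 seconds

S = Σ Sᵢ = 242.0 m².
Absorption A = 23.5×0.39 + 11.8×0.02 + 15×0.11 + 46×0.35 + 46×0.81 + 99.7×0.03 = 67.402 sabins.
ᾱ = 67.402 / 242.0 = 0.2785.
Eyring denominator: −S ln(1−ᾱ) = 78.994.
V = 23 × 2 × 3 = 138 m³.
T = 0.161·V/[−S·ln(1−ᾱ)] = 0.161·138/78.994 = 0.28 s.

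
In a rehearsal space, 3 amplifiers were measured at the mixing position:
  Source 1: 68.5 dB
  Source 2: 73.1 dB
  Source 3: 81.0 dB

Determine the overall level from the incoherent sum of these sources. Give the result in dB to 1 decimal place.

Sum in the linear (power) domain: Σ 10^(Lᵢ/10) = 10^(68.5/10) + 10^(73.1/10) + 10^(81.0/10) = 1.534e+08.
Back to dB: 10·log₁₀ Σ = 81.9 dB.

81.9 dB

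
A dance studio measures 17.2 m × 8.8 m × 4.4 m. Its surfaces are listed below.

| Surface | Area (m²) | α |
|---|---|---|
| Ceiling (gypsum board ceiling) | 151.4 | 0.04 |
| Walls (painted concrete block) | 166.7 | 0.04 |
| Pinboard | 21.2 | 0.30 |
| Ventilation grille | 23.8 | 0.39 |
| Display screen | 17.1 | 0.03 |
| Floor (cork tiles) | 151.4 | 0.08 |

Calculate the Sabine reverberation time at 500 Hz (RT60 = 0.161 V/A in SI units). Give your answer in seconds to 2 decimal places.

2.62 s

Equivalent absorption area: A = 151.4×0.04 + 166.7×0.04 + 21.2×0.30 + 23.8×0.39 + 17.1×0.03 + 151.4×0.08 = 40.991 m².
Room volume: 665.984 m³.
Sabine: RT60 = 0.161 × 665.984 / 40.991 = 2.62 s.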